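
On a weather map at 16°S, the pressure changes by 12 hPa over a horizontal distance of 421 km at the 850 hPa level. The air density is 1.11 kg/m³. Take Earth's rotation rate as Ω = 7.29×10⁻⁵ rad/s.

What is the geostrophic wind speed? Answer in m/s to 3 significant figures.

Coriolis parameter at 16°S:
f = 2Ω sin φ = 2 × 7.29×10⁻⁵ × sin 16° = 4.02×10⁻⁵ s⁻¹
Pressure gradient: |∂P/∂n| = 1200 Pa / 421000 m = 2.85×10⁻³ Pa/m
Geostrophic balance (pressure-gradient force = Coriolis force):
V_g = (1/(fρ)) |∂P/∂n| = 2.85×10⁻³ / (4.02×10⁻⁵ × 1.11) = 63.9 m/s

63.9 m/s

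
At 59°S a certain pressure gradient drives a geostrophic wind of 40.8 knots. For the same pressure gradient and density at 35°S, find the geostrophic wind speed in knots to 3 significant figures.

With the same pressure gradient and density, V_g ∝ 1/f ∝ 1/sin φ.
V₂ = V₁ · sin φ₁ / sin φ₂ = 40.8 × sin 59° / sin 35°
V₂ = 40.8 × 0.8572/0.5736 = 61.0 knots

61.0 knots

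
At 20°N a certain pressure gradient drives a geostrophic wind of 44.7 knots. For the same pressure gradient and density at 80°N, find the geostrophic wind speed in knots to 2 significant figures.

16 knots

With the same pressure gradient and density, V_g ∝ 1/f ∝ 1/sin φ.
V₂ = V₁ · sin φ₁ / sin φ₂ = 44.7 × sin 20° / sin 80°
V₂ = 44.7 × 0.3420/0.9848 = 16 knots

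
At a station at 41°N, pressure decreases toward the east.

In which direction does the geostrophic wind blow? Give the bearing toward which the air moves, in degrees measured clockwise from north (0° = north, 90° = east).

180°

The pressure-gradient force points toward the east (bearing 090°).
Geostrophic balance: in the Northern Hemisphere the Coriolis force deflects motion to the right, so the geostrophic wind blows 90° to the right of the pressure-gradient force (low pressure on the left).
Rotating 090° by 90° clockwise gives 180° — the wind blows toward the south.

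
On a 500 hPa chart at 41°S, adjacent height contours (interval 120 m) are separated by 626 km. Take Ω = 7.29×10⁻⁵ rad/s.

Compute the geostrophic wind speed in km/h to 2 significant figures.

71 km/h

Coriolis parameter at 41°S:
f = 2Ω sin φ = 2 × 7.29×10⁻⁵ × sin 41° = 9.57×10⁻⁵ s⁻¹
Height gradient: |∂Z/∂n| = 120 m / 626000 m = 1.92×10⁻⁴
On a pressure surface, geostrophic balance gives V_g = (g/f)|∂Z/∂n|:
V_g = 9.81 × 1.92×10⁻⁴ / 9.57×10⁻⁵ = 19.7 m/s
Converting: 19.7 m/s × 3.6 = 71 km/h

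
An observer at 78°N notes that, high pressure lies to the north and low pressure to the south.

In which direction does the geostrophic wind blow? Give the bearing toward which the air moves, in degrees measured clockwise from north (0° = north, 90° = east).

The pressure-gradient force points toward the south (bearing 180°).
Geostrophic balance: in the Northern Hemisphere the Coriolis force deflects motion to the right, so the geostrophic wind blows 90° to the right of the pressure-gradient force (low pressure on the left).
Rotating 180° by 90° clockwise gives 270° — the wind blows toward the west.

270°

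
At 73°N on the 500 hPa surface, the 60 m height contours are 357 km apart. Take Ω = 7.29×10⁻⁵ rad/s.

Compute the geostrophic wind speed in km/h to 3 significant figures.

Coriolis parameter at 73°N:
f = 2Ω sin φ = 2 × 7.29×10⁻⁵ × sin 73° = 1.39×10⁻⁴ s⁻¹
Height gradient: |∂Z/∂n| = 60 m / 357000 m = 1.68×10⁻⁴
On a pressure surface, geostrophic balance gives V_g = (g/f)|∂Z/∂n|:
V_g = 9.81 × 1.68×10⁻⁴ / 1.39×10⁻⁴ = 11.8 m/s
Converting: 11.8 m/s × 3.6 = 42.6 km/h

42.6 km/h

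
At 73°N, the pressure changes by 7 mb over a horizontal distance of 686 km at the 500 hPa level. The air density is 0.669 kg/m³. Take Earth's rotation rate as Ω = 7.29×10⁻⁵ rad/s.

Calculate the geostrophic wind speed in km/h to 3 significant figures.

39.4 km/h

Coriolis parameter at 73°N:
f = 2Ω sin φ = 2 × 7.29×10⁻⁵ × sin 73° = 1.39×10⁻⁴ s⁻¹
Pressure gradient: |∂P/∂n| = 700 Pa / 686000 m = 1.02×10⁻³ Pa/m
Geostrophic balance (pressure-gradient force = Coriolis force):
V_g = (1/(fρ)) |∂P/∂n| = 1.02×10⁻³ / (1.39×10⁻⁴ × 0.669) = 10.9 m/s
Converting: 10.9 m/s × 3.6 = 39.4 km/h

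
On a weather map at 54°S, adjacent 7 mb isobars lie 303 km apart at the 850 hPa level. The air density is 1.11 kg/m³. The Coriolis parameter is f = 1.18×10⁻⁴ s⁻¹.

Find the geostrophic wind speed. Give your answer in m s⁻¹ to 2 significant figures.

Pressure gradient: |∂P/∂n| = 700 Pa / 303000 m = 2.31×10⁻³ Pa/m
Geostrophic balance (pressure-gradient force = Coriolis force):
V_g = (1/(fρ)) |∂P/∂n| = 2.31×10⁻³ / (1.18×10⁻⁴ × 1.11) = 17.6 m/s

18 m s⁻¹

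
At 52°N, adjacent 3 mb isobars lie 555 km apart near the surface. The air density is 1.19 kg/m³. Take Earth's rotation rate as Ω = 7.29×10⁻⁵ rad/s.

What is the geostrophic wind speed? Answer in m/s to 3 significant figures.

3.95 m/s

Coriolis parameter at 52°N:
f = 2Ω sin φ = 2 × 7.29×10⁻⁵ × sin 52° = 1.15×10⁻⁴ s⁻¹
Pressure gradient: |∂P/∂n| = 300 Pa / 555000 m = 5.41×10⁻⁴ Pa/m
Geostrophic balance (pressure-gradient force = Coriolis force):
V_g = (1/(fρ)) |∂P/∂n| = 5.41×10⁻⁴ / (1.15×10⁻⁴ × 1.19) = 3.95 m/s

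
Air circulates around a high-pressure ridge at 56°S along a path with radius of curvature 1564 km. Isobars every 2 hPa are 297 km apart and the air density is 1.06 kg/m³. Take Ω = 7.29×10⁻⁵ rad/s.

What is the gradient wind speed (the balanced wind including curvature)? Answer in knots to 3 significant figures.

10.5 knots

Coriolis parameter at 56°S:
f = 2Ω sin φ = 2 × 7.29×10⁻⁵ × sin 56° = 1.21×10⁻⁴ s⁻¹
Pressure gradient: |∂P/∂n| = 200 Pa / 297000 m = 6.73×10⁻⁴ Pa/m
Geostrophic speed: V_g = |∂P/∂n|/(fρ) = 6.73×10⁻⁴/(1.21×10⁻⁴ × 1.06) = 5.26 m/s
Around a high, pressure-gradient force acts outward with centrifugal, so Coriolis balances both:
fV = (1/ρ)|∂P/∂n| + V²/R  →  V² − fR·V + fR·V_g = 0
With fR = 1.21×10⁻⁴ × 1564×10³ m = 189 m/s:
V = [fR − √((fR)² − 4 fR V_g)]/2 = [189 − √(189² − 4×189×5.26)]/2 = 5.41 m/s
Supergeostrophic (V > V_g = 5.26 m/s), as expected around a high.
Converting: 5.41 m/s × 1.944 = 10.5 knots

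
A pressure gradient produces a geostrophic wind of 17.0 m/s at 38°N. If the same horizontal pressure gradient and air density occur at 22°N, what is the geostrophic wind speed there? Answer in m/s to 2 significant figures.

28 m/s

With the same pressure gradient and density, V_g ∝ 1/f ∝ 1/sin φ.
V₂ = V₁ · sin φ₁ / sin φ₂ = 17.0 × sin 38° / sin 22°
V₂ = 17.0 × 0.6157/0.3746 = 28 m/s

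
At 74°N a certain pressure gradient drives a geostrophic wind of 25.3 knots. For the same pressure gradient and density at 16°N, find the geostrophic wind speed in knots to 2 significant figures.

With the same pressure gradient and density, V_g ∝ 1/f ∝ 1/sin φ.
V₂ = V₁ · sin φ₁ / sin φ₂ = 25.3 × sin 74° / sin 16°
V₂ = 25.3 × 0.9613/0.2756 = 88 knots

88 knots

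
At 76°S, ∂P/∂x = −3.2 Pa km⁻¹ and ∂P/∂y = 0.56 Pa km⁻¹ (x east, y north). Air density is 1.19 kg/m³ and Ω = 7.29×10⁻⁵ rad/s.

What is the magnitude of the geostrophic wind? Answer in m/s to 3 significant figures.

Coriolis parameter at 76°S:
f = 2Ω sin φ = 2 × 7.29×10⁻⁵ × sin 76° = 1.41×10⁻⁴ s⁻¹
In the Southern Hemisphere f is negative: f = −1.41×10⁻⁴ s⁻¹.
Component geostrophic relations (x east, y north):
u_g = −(1/(fρ)) ∂P/∂y,  v_g = (1/(fρ)) ∂P/∂x
u_g = −(0.56×10⁻³)/(−1.41×10⁻⁴ × 1.19) = 3.33 m/s;  v_g = (−3.2×10⁻³)/(−1.41×10⁻⁴ × 1.19) = 19.0 m/s
|V_g| = √(u_g² + v_g²) = 19.3 m/s

19.3 m/s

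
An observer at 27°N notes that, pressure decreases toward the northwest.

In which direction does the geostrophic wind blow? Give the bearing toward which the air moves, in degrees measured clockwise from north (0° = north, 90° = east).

045°

The pressure-gradient force points toward the northwest (bearing 315°).
Geostrophic balance: in the Northern Hemisphere the Coriolis force deflects motion to the right, so the geostrophic wind blows 90° to the right of the pressure-gradient force (low pressure on the left).
Rotating 315° by 90° clockwise gives 045° — the wind blows toward the northeast.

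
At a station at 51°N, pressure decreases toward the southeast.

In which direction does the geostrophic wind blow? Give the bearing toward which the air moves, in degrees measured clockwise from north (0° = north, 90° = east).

The pressure-gradient force points toward the southeast (bearing 135°).
Geostrophic balance: in the Northern Hemisphere the Coriolis force deflects motion to the right, so the geostrophic wind blows 90° to the right of the pressure-gradient force (low pressure on the left).
Rotating 135° by 90° clockwise gives 225° — the wind blows toward the southwest.

225°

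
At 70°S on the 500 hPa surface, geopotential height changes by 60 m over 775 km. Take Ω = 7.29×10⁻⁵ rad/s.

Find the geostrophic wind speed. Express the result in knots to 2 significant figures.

11 knots

Coriolis parameter at 70°S:
f = 2Ω sin φ = 2 × 7.29×10⁻⁵ × sin 70° = 1.37×10⁻⁴ s⁻¹
Height gradient: |∂Z/∂n| = 60 m / 775000 m = 7.74×10⁻⁵
On a pressure surface, geostrophic balance gives V_g = (g/f)|∂Z/∂n|:
V_g = 9.81 × 7.74×10⁻⁵ / 1.37×10⁻⁴ = 5.54 m/s
Converting: 5.54 m/s × 1.944 = 11 knots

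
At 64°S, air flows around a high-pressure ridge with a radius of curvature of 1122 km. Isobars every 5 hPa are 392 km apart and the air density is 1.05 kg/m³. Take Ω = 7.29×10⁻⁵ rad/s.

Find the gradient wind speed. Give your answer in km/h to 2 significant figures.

36 km/h

Coriolis parameter at 64°S:
f = 2Ω sin φ = 2 × 7.29×10⁻⁵ × sin 64° = 1.31×10⁻⁴ s⁻¹
Pressure gradient: |∂P/∂n| = 500 Pa / 392000 m = 1.28×10⁻³ Pa/m
Geostrophic speed: V_g = |∂P/∂n|/(fρ) = 1.28×10⁻³/(1.31×10⁻⁴ × 1.05) = 9.27 m/s
Around a high, pressure-gradient force acts outward with centrifugal, so Coriolis balances both:
fV = (1/ρ)|∂P/∂n| + V²/R  →  V² − fR·V + fR·V_g = 0
With fR = 1.31×10⁻⁴ × 1122×10³ m = 147 m/s:
V = [fR − √((fR)² − 4 fR V_g)]/2 = [147 − √(147² − 4×147×9.27)]/2 = 9.94 m/s
Supergeostrophic (V > V_g = 9.27 m/s), as expected around a high.
Converting: 9.94 m/s × 3.6 = 36 km/h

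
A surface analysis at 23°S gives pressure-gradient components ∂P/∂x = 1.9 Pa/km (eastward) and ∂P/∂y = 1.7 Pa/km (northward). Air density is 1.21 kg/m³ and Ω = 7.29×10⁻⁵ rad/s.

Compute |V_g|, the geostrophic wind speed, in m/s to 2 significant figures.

37 m/s

Coriolis parameter at 23°S:
f = 2Ω sin φ = 2 × 7.29×10⁻⁵ × sin 23° = 5.70×10⁻⁵ s⁻¹
In the Southern Hemisphere f is negative: f = −5.70×10⁻⁵ s⁻¹.
Component geostrophic relations (x east, y north):
u_g = −(1/(fρ)) ∂P/∂y,  v_g = (1/(fρ)) ∂P/∂x
u_g = −(1.7×10⁻³)/(−5.70×10⁻⁵ × 1.21) = 24.7 m/s;  v_g = (1.9×10⁻³)/(−5.70×10⁻⁵ × 1.21) = −27.6 m/s
|V_g| = √(u_g² + v_g²) = 37.0 m/s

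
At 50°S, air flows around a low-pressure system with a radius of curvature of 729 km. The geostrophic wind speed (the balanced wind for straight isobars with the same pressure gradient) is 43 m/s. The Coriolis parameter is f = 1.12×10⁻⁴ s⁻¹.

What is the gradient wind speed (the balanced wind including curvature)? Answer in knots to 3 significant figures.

60.5 knots

Around a low, centrifugal force acts outward with Coriolis, so pressure-gradient force balances both:
(1/ρ)|∂P/∂n| = fV + V²/R  →  V² + fR·V − fR·V_g = 0
With fR = 1.12×10⁻⁴ × 729×10³ m = 81.6 m/s:
V = [−fR + √((fR)² + 4 fR V_g)]/2 = [−81.6 + √(81.6² + 4×81.6×43)]/2 = 31.1 m/s
Subgeostrophic (V < V_g = 43 m/s), as expected around a low.
Converting: 31.1 m/s × 1.944 = 60.5 knots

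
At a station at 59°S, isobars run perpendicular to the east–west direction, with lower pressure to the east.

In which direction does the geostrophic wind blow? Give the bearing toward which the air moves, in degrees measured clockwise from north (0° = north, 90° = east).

The pressure-gradient force points toward the east (bearing 090°).
Geostrophic balance: in the Southern Hemisphere the Coriolis force deflects motion to the left, so the geostrophic wind blows 90° to the left of the pressure-gradient force (low pressure on the right).
Rotating 090° by 90° counterclockwise gives 000° — the wind blows toward the north.

000°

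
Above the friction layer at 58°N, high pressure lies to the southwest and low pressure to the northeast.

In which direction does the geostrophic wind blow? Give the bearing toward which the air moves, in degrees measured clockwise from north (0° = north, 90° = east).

135°

The pressure-gradient force points toward the northeast (bearing 045°).
Geostrophic balance: in the Northern Hemisphere the Coriolis force deflects motion to the right, so the geostrophic wind blows 90° to the right of the pressure-gradient force (low pressure on the left).
Rotating 045° by 90° clockwise gives 135° — the wind blows toward the southeast.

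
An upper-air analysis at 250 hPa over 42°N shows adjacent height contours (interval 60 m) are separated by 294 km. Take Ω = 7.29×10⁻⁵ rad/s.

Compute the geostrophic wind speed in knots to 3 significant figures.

Coriolis parameter at 42°N:
f = 2Ω sin φ = 2 × 7.29×10⁻⁵ × sin 42° = 9.76×10⁻⁵ s⁻¹
Height gradient: |∂Z/∂n| = 60 m / 294000 m = 2.04×10⁻⁴
On a pressure surface, geostrophic balance gives V_g = (g/f)|∂Z/∂n|:
V_g = 9.81 × 2.04×10⁻⁴ / 9.76×10⁻⁵ = 20.5 m/s
Converting: 20.5 m/s × 1.944 = 39.9 knots

39.9 knots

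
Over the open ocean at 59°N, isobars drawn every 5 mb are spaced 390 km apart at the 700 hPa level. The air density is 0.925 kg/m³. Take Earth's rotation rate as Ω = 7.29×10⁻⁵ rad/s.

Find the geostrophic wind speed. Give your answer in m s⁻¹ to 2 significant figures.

Coriolis parameter at 59°N:
f = 2Ω sin φ = 2 × 7.29×10⁻⁵ × sin 59° = 1.25×10⁻⁴ s⁻¹
Pressure gradient: |∂P/∂n| = 500 Pa / 390000 m = 1.28×10⁻³ Pa/m
Geostrophic balance (pressure-gradient force = Coriolis force):
V_g = (1/(fρ)) |∂P/∂n| = 1.28×10⁻³ / (1.25×10⁻⁴ × 0.925) = 11.1 m/s

11 m s⁻¹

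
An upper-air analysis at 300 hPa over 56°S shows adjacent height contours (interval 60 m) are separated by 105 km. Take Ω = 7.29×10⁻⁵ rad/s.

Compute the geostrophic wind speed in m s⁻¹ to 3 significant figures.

46.4 m s⁻¹

Coriolis parameter at 56°S:
f = 2Ω sin φ = 2 × 7.29×10⁻⁵ × sin 56° = 1.21×10⁻⁴ s⁻¹
Height gradient: |∂Z/∂n| = 60 m / 105000 m = 5.71×10⁻⁴
On a pressure surface, geostrophic balance gives V_g = (g/f)|∂Z/∂n|:
V_g = 9.81 × 5.71×10⁻⁴ / 1.21×10⁻⁴ = 46.4 m/s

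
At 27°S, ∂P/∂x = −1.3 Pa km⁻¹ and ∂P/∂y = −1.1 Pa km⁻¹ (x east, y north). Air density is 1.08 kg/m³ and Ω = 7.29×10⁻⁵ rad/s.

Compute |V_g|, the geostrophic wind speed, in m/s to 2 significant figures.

24 m/s

Coriolis parameter at 27°S:
f = 2Ω sin φ = 2 × 7.29×10⁻⁵ × sin 27° = 6.62×10⁻⁵ s⁻¹
In the Southern Hemisphere f is negative: f = −6.62×10⁻⁵ s⁻¹.
Component geostrophic relations (x east, y north):
u_g = −(1/(fρ)) ∂P/∂y,  v_g = (1/(fρ)) ∂P/∂x
u_g = −(−1.1×10⁻³)/(−6.62×10⁻⁵ × 1.08) = −15.4 m/s;  v_g = (−1.3×10⁻³)/(−6.62×10⁻⁵ × 1.08) = 18.2 m/s
|V_g| = √(u_g² + v_g²) = 23.8 m/s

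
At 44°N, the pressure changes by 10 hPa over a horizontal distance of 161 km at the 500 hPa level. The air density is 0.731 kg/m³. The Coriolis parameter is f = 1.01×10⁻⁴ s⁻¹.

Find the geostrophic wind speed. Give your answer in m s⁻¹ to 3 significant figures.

Pressure gradient: |∂P/∂n| = 1000 Pa / 161000 m = 6.21×10⁻³ Pa/m
Geostrophic balance (pressure-gradient force = Coriolis force):
V_g = (1/(fρ)) |∂P/∂n| = 6.21×10⁻³ / (1.01×10⁻⁴ × 0.731) = 84.1 m/s

84.1 m s⁻¹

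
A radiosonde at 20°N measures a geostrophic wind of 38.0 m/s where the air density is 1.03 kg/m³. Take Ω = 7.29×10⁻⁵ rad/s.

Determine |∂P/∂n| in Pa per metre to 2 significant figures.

2.0×10⁻³ Pa/m

Coriolis parameter at 20°N:
f = 2Ω sin φ = 2 × 7.29×10⁻⁵ × sin 20° = 4.99×10⁻⁵ s⁻¹
Geostrophic balance rearranged: |∂P/∂n| = f ρ V_g
|∂P/∂n| = 4.99×10⁻⁵ × 1.03 × 38.0 = 1.95×10⁻³ Pa/m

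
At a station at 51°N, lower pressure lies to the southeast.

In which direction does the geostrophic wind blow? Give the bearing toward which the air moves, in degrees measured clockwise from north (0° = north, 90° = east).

The pressure-gradient force points toward the southeast (bearing 135°).
Geostrophic balance: in the Northern Hemisphere the Coriolis force deflects motion to the right, so the geostrophic wind blows 90° to the right of the pressure-gradient force (low pressure on the left).
Rotating 135° by 90° clockwise gives 225° — the wind blows toward the southwest.

225°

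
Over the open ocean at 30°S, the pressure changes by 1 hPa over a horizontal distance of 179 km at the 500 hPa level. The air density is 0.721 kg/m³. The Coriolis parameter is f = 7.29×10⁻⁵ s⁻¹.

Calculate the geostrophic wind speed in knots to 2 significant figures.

Pressure gradient: |∂P/∂n| = 100 Pa / 179000 m = 5.59×10⁻⁴ Pa/m
Geostrophic balance (pressure-gradient force = Coriolis force):
V_g = (1/(fρ)) |∂P/∂n| = 5.59×10⁻⁴ / (7.29×10⁻⁵ × 0.721) = 10.6 m/s
Converting: 10.6 m/s × 1.944 = 21 knots

21 knots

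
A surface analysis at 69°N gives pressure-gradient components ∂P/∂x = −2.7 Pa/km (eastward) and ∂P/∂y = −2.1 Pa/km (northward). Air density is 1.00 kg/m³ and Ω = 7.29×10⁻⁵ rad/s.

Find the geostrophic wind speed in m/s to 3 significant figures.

25.1 m/s

Coriolis parameter at 69°N:
f = 2Ω sin φ = 2 × 7.29×10⁻⁵ × sin 69° = 1.36×10⁻⁴ s⁻¹
Component geostrophic relations (x east, y north):
u_g = −(1/(fρ)) ∂P/∂y,  v_g = (1/(fρ)) ∂P/∂x
u_g = −(−2.1×10⁻³)/(1.36×10⁻⁴ × 1.00) = 15.4 m/s;  v_g = (−2.7×10⁻³)/(1.36×10⁻⁴ × 1.00) = −19.8 m/s
|V_g| = √(u_g² + v_g²) = 25.1 m/s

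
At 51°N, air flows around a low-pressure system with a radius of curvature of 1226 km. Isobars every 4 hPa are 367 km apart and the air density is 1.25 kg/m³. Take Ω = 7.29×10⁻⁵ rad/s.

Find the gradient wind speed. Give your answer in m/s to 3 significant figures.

Coriolis parameter at 51°N:
f = 2Ω sin φ = 2 × 7.29×10⁻⁵ × sin 51° = 1.13×10⁻⁴ s⁻¹
Pressure gradient: |∂P/∂n| = 400 Pa / 367000 m = 1.09×10⁻³ Pa/m
Geostrophic speed: V_g = |∂P/∂n|/(fρ) = 1.09×10⁻³/(1.13×10⁻⁴ × 1.25) = 7.70 m/s
Around a low, centrifugal force acts outward with Coriolis, so pressure-gradient force balances both:
(1/ρ)|∂P/∂n| = fV + V²/R  →  V² + fR·V − fR·V_g = 0
With fR = 1.13×10⁻⁴ × 1226×10³ m = 139 m/s:
V = [−fR + √((fR)² + 4 fR V_g)]/2 = [−139 + √(139² + 4×139×7.7)]/2 = 7.31 m/s
Subgeostrophic (V < V_g = 7.7 m/s), as expected around a low.

7.31 m/s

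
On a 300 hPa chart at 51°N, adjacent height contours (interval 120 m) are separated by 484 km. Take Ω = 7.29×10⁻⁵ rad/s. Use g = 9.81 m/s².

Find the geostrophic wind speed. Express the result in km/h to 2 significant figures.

Coriolis parameter at 51°N:
f = 2Ω sin φ = 2 × 7.29×10⁻⁵ × sin 51° = 1.13×10⁻⁴ s⁻¹
Height gradient: |∂Z/∂n| = 120 m / 484000 m = 2.48×10⁻⁴
On a pressure surface, geostrophic balance gives V_g = (g/f)|∂Z/∂n|:
V_g = 9.81 × 2.48×10⁻⁴ / 1.13×10⁻⁴ = 21.5 m/s
Converting: 21.5 m/s × 3.6 = 77 km/h

77 km/h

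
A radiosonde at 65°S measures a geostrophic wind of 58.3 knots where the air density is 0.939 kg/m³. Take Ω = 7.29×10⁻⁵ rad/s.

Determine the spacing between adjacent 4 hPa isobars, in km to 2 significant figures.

Coriolis parameter at 65°S:
f = 2Ω sin φ = 2 × 7.29×10⁻⁵ × sin 65° = 1.32×10⁻⁴ s⁻¹
Wind speed in SI: 58.3 knots = 30.0 m/s
Geostrophic balance rearranged: |∂P/∂n| = f ρ V_g
|∂P/∂n| = 1.32×10⁻⁴ × 0.939 × 30.0 = 3.72×10⁻³ Pa/m
Isobar spacing: Δn = ΔP/|∂P/∂n| = 400 Pa / 3.72×10⁻³ Pa/m = 107487 m ≈ 110 km

110 km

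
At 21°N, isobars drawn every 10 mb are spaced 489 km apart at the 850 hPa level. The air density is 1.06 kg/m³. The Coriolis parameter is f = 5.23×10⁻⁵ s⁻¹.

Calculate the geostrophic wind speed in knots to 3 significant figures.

Pressure gradient: |∂P/∂n| = 1000 Pa / 489000 m = 2.04×10⁻³ Pa/m
Geostrophic balance (pressure-gradient force = Coriolis force):
V_g = (1/(fρ)) |∂P/∂n| = 2.04×10⁻³ / (5.23×10⁻⁵ × 1.06) = 36.9 m/s
Converting: 36.9 m/s × 1.944 = 71.7 knots

71.7 knots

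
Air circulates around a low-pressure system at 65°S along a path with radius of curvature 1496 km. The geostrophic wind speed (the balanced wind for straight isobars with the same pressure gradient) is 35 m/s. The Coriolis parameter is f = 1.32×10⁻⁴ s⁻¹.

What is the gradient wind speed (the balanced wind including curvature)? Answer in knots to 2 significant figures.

Around a low, centrifugal force acts outward with Coriolis, so pressure-gradient force balances both:
(1/ρ)|∂P/∂n| = fV + V²/R  →  V² + fR·V − fR·V_g = 0
With fR = 1.32×10⁻⁴ × 1496×10³ m = 197 m/s:
V = [−fR + √((fR)² + 4 fR V_g)]/2 = [−197 + √(197² + 4×197×35)]/2 = 30.3 m/s
Subgeostrophic (V < V_g = 35 m/s), as expected around a low.
Converting: 30.3 m/s × 1.944 = 59 knots

59 knots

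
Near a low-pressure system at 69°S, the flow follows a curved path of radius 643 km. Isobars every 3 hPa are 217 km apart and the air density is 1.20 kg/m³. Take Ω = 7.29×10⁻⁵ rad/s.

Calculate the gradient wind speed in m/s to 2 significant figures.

7.8 m/s

Coriolis parameter at 69°S:
f = 2Ω sin φ = 2 × 7.29×10⁻⁵ × sin 69° = 1.36×10⁻⁴ s⁻¹
Pressure gradient: |∂P/∂n| = 300 Pa / 217000 m = 1.38×10⁻³ Pa/m
Geostrophic speed: V_g = |∂P/∂n|/(fρ) = 1.38×10⁻³/(1.36×10⁻⁴ × 1.20) = 8.46 m/s
Around a low, centrifugal force acts outward with Coriolis, so pressure-gradient force balances both:
(1/ρ)|∂P/∂n| = fV + V²/R  →  V² + fR·V − fR·V_g = 0
With fR = 1.36×10⁻⁴ × 643×10³ m = 87.5 m/s:
V = [−fR + √((fR)² + 4 fR V_g)]/2 = [−87.5 + √(87.5² + 4×87.5×8.46)]/2 = 7.77 m/s
Subgeostrophic (V < V_g = 8.46 m/s), as expected around a low.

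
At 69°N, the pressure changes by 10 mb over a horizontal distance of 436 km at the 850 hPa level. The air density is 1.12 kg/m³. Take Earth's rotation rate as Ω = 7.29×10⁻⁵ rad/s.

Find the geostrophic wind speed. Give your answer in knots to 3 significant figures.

29.2 knots

Coriolis parameter at 69°N:
f = 2Ω sin φ = 2 × 7.29×10⁻⁵ × sin 69° = 1.36×10⁻⁴ s⁻¹
Pressure gradient: |∂P/∂n| = 1000 Pa / 436000 m = 2.29×10⁻³ Pa/m
Geostrophic balance (pressure-gradient force = Coriolis force):
V_g = (1/(fρ)) |∂P/∂n| = 2.29×10⁻³ / (1.36×10⁻⁴ × 1.12) = 15.0 m/s
Converting: 15.0 m/s × 1.944 = 29.2 knots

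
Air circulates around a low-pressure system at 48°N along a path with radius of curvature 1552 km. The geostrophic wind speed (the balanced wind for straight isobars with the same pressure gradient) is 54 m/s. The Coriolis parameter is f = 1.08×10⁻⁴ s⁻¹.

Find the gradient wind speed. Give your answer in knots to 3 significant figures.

83.5 knots

Around a low, centrifugal force acts outward with Coriolis, so pressure-gradient force balances both:
(1/ρ)|∂P/∂n| = fV + V²/R  →  V² + fR·V − fR·V_g = 0
With fR = 1.08×10⁻⁴ × 1552×10³ m = 168 m/s:
V = [−fR + √((fR)² + 4 fR V_g)]/2 = [−168 + √(168² + 4×168×54)]/2 = 43 m/s
Subgeostrophic (V < V_g = 54 m/s), as expected around a low.
Converting: 43 m/s × 1.944 = 83.5 knots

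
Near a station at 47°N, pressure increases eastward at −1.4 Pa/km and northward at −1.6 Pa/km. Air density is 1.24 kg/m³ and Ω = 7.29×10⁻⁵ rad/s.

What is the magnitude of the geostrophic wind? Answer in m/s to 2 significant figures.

16 m/s

Coriolis parameter at 47°N:
f = 2Ω sin φ = 2 × 7.29×10⁻⁵ × sin 47° = 1.07×10⁻⁴ s⁻¹
Component geostrophic relations (x east, y north):
u_g = −(1/(fρ)) ∂P/∂y,  v_g = (1/(fρ)) ∂P/∂x
u_g = −(−1.6×10⁻³)/(1.07×10⁻⁴ × 1.24) = 12.1 m/s;  v_g = (−1.4×10⁻³)/(1.07×10⁻⁴ × 1.24) = −10.6 m/s
|V_g| = √(u_g² + v_g²) = 16.1 m/s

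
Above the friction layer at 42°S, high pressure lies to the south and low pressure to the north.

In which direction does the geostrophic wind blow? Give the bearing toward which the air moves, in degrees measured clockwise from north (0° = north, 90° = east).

270°

The pressure-gradient force points toward the north (bearing 000°).
Geostrophic balance: in the Southern Hemisphere the Coriolis force deflects motion to the left, so the geostrophic wind blows 90° to the left of the pressure-gradient force (low pressure on the right).
Rotating 000° by 90° counterclockwise gives 270° — the wind blows toward the west.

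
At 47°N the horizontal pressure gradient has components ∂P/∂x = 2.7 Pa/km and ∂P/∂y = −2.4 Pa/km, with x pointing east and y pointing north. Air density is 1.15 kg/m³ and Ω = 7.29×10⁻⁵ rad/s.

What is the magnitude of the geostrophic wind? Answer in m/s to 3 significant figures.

Coriolis parameter at 47°N:
f = 2Ω sin φ = 2 × 7.29×10⁻⁵ × sin 47° = 1.07×10⁻⁴ s⁻¹
Component geostrophic relations (x east, y north):
u_g = −(1/(fρ)) ∂P/∂y,  v_g = (1/(fρ)) ∂P/∂x
u_g = −(−2.4×10⁻³)/(1.07×10⁻⁴ × 1.15) = 19.6 m/s;  v_g = (2.7×10⁻³)/(1.07×10⁻⁴ × 1.15) = 22.0 m/s
|V_g| = √(u_g² + v_g²) = 29.5 m/s

29.5 m/s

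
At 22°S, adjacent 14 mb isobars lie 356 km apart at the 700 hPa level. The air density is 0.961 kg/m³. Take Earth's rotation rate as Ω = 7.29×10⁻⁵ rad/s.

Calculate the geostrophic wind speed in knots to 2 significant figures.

150 knots

Coriolis parameter at 22°S:
f = 2Ω sin φ = 2 × 7.29×10⁻⁵ × sin 22° = 5.46×10⁻⁵ s⁻¹
Pressure gradient: |∂P/∂n| = 1400 Pa / 356000 m = 3.93×10⁻³ Pa/m
Geostrophic balance (pressure-gradient force = Coriolis force):
V_g = (1/(fρ)) |∂P/∂n| = 3.93×10⁻³ / (5.46×10⁻⁵ × 0.961) = 74.9 m/s
Converting: 74.9 m/s × 1.944 = 150 knots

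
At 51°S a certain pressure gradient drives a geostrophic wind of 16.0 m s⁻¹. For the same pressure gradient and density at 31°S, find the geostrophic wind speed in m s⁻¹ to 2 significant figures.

24 m s⁻¹

With the same pressure gradient and density, V_g ∝ 1/f ∝ 1/sin φ.
V₂ = V₁ · sin φ₁ / sin φ₂ = 16.0 × sin 51° / sin 31°
V₂ = 16.0 × 0.7771/0.5150 = 24 m s⁻¹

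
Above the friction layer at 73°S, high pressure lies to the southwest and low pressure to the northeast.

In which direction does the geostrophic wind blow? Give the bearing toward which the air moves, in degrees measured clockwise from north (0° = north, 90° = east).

315°

The pressure-gradient force points toward the northeast (bearing 045°).
Geostrophic balance: in the Southern Hemisphere the Coriolis force deflects motion to the left, so the geostrophic wind blows 90° to the left of the pressure-gradient force (low pressure on the right).
Rotating 045° by 90° counterclockwise gives 315° — the wind blows toward the northwest.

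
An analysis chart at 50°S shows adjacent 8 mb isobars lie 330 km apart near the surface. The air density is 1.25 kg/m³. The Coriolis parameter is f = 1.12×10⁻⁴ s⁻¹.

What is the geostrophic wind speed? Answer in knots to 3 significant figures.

33.7 knots

Pressure gradient: |∂P/∂n| = 800 Pa / 330000 m = 2.42×10⁻³ Pa/m
Geostrophic balance (pressure-gradient force = Coriolis force):
V_g = (1/(fρ)) |∂P/∂n| = 2.42×10⁻³ / (1.12×10⁻⁴ × 1.25) = 17.3 m/s
Converting: 17.3 m/s × 1.944 = 33.7 knots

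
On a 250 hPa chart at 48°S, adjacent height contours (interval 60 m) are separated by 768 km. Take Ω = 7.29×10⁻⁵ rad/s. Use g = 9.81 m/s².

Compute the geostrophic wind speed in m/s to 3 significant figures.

Coriolis parameter at 48°S:
f = 2Ω sin φ = 2 × 7.29×10⁻⁵ × sin 48° = 1.08×10⁻⁴ s⁻¹
Height gradient: |∂Z/∂n| = 60 m / 768000 m = 7.81×10⁻⁵
On a pressure surface, geostrophic balance gives V_g = (g/f)|∂Z/∂n|:
V_g = 9.81 × 7.81×10⁻⁵ / 1.08×10⁻⁴ = 7.07 m/s

7.07 m/s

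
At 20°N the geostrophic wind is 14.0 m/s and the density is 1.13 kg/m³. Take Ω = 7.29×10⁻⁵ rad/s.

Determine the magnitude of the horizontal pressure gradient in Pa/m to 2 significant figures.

Coriolis parameter at 20°N:
f = 2Ω sin φ = 2 × 7.29×10⁻⁵ × sin 20° = 4.99×10⁻⁵ s⁻¹
Geostrophic balance rearranged: |∂P/∂n| = f ρ V_g
|∂P/∂n| = 4.99×10⁻⁵ × 1.13 × 14.0 = 7.89×10⁻⁴ Pa/m

7.9×10⁻⁴ Pa/m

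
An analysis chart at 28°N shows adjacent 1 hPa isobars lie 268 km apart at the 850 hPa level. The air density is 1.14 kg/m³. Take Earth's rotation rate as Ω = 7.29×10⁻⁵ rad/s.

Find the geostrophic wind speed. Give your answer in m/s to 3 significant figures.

4.78 m/s

Coriolis parameter at 28°N:
f = 2Ω sin φ = 2 × 7.29×10⁻⁵ × sin 28° = 6.84×10⁻⁵ s⁻¹
Pressure gradient: |∂P/∂n| = 100 Pa / 268000 m = 3.73×10⁻⁴ Pa/m
Geostrophic balance (pressure-gradient force = Coriolis force):
V_g = (1/(fρ)) |∂P/∂n| = 3.73×10⁻⁴ / (6.84×10⁻⁵ × 1.14) = 4.78 m/s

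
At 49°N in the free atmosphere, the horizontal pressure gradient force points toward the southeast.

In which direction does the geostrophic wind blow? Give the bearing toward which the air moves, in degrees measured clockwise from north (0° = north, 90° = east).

The pressure-gradient force points toward the southeast (bearing 135°).
Geostrophic balance: in the Northern Hemisphere the Coriolis force deflects motion to the right, so the geostrophic wind blows 90° to the right of the pressure-gradient force (low pressure on the left).
Rotating 135° by 90° clockwise gives 225° — the wind blows toward the southwest.

225°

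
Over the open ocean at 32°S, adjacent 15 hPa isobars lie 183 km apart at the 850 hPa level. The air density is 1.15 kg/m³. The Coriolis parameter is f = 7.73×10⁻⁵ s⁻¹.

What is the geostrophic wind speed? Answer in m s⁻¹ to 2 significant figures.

92 m s⁻¹

Pressure gradient: |∂P/∂n| = 1500 Pa / 183000 m = 8.20×10⁻³ Pa/m
Geostrophic balance (pressure-gradient force = Coriolis force):
V_g = (1/(fρ)) |∂P/∂n| = 8.20×10⁻³ / (7.73×10⁻⁵ × 1.15) = 92.2 m/s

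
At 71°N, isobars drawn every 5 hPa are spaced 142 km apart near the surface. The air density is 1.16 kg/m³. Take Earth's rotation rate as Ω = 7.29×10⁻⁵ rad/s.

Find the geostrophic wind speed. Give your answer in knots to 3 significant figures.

Coriolis parameter at 71°N:
f = 2Ω sin φ = 2 × 7.29×10⁻⁵ × sin 71° = 1.38×10⁻⁴ s⁻¹
Pressure gradient: |∂P/∂n| = 500 Pa / 142000 m = 3.52×10⁻³ Pa/m
Geostrophic balance (pressure-gradient force = Coriolis force):
V_g = (1/(fρ)) |∂P/∂n| = 3.52×10⁻³ / (1.38×10⁻⁴ × 1.16) = 22.0 m/s
Converting: 22.0 m/s × 1.944 = 42.8 knots

42.8 knots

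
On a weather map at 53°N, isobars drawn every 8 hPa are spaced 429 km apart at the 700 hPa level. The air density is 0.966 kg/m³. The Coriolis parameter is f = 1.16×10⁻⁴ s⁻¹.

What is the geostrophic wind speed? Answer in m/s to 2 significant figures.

17 m/s

Pressure gradient: |∂P/∂n| = 800 Pa / 429000 m = 1.86×10⁻³ Pa/m
Geostrophic balance (pressure-gradient force = Coriolis force):
V_g = (1/(fρ)) |∂P/∂n| = 1.86×10⁻³ / (1.16×10⁻⁴ × 0.966) = 16.6 m/s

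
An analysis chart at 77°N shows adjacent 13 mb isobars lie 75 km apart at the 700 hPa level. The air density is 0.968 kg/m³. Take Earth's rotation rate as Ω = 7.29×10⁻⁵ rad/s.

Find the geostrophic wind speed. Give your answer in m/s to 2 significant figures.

Coriolis parameter at 77°N:
f = 2Ω sin φ = 2 × 7.29×10⁻⁵ × sin 77° = 1.42×10⁻⁴ s⁻¹
Pressure gradient: |∂P/∂n| = 1300 Pa / 75000 m = 1.73×10⁻² Pa/m
Geostrophic balance (pressure-gradient force = Coriolis force):
V_g = (1/(fρ)) |∂P/∂n| = 1.73×10⁻² / (1.42×10⁻⁴ × 0.968) = 126 m/s

130 m/s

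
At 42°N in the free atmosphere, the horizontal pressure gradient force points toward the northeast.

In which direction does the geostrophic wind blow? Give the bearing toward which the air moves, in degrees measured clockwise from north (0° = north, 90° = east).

The pressure-gradient force points toward the northeast (bearing 045°).
Geostrophic balance: in the Northern Hemisphere the Coriolis force deflects motion to the right, so the geostrophic wind blows 90° to the right of the pressure-gradient force (low pressure on the left).
Rotating 045° by 90° clockwise gives 135° — the wind blows toward the southeast.

135°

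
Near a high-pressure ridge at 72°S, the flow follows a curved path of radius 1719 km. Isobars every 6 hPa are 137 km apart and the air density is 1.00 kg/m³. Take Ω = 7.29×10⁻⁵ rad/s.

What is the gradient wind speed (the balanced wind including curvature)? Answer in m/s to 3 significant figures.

37.5 m/s

Coriolis parameter at 72°S:
f = 2Ω sin φ = 2 × 7.29×10⁻⁵ × sin 72° = 1.39×10⁻⁴ s⁻¹
Pressure gradient: |∂P/∂n| = 600 Pa / 137000 m = 4.38×10⁻³ Pa/m
Geostrophic speed: V_g = |∂P/∂n|/(fρ) = 4.38×10⁻³/(1.39×10⁻⁴ × 1.00) = 31.6 m/s
Around a high, pressure-gradient force acts outward with centrifugal, so Coriolis balances both:
fV = (1/ρ)|∂P/∂n| + V²/R  →  V² − fR·V + fR·V_g = 0
With fR = 1.39×10⁻⁴ × 1719×10³ m = 238 m/s:
V = [fR − √((fR)² − 4 fR V_g)]/2 = [238 − √(238² − 4×238×31.6)]/2 = 37.5 m/s
Supergeostrophic (V > V_g = 31.6 m/s), as expected around a high.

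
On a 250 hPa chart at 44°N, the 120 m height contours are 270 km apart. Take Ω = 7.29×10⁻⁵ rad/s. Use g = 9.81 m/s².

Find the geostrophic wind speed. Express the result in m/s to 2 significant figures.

Coriolis parameter at 44°N:
f = 2Ω sin φ = 2 × 7.29×10⁻⁵ × sin 44° = 1.01×10⁻⁴ s⁻¹
Height gradient: |∂Z/∂n| = 120 m / 270000 m = 4.44×10⁻⁴
On a pressure surface, geostrophic balance gives V_g = (g/f)|∂Z/∂n|:
V_g = 9.81 × 4.44×10⁻⁴ / 1.01×10⁻⁴ = 43.0 m/s

43 m/s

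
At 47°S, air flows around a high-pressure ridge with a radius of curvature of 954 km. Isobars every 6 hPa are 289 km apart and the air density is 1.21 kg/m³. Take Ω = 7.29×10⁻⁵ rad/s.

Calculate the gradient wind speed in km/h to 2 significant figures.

72 km/h

Coriolis parameter at 47°S:
f = 2Ω sin φ = 2 × 7.29×10⁻⁵ × sin 47° = 1.07×10⁻⁴ s⁻¹
Pressure gradient: |∂P/∂n| = 600 Pa / 289000 m = 2.08×10⁻³ Pa/m
Geostrophic speed: V_g = |∂P/∂n|/(fρ) = 2.08×10⁻³/(1.07×10⁻⁴ × 1.21) = 16.1 m/s
Around a high, pressure-gradient force acts outward with centrifugal, so Coriolis balances both:
fV = (1/ρ)|∂P/∂n| + V²/R  →  V² − fR·V + fR·V_g = 0
With fR = 1.07×10⁻⁴ × 954×10³ m = 102 m/s:
V = [fR − √((fR)² − 4 fR V_g)]/2 = [102 − √(102² − 4×102×16.1)]/2 = 20 m/s
Supergeostrophic (V > V_g = 16.1 m/s), as expected around a high.
Converting: 20 m/s × 3.6 = 72 km/h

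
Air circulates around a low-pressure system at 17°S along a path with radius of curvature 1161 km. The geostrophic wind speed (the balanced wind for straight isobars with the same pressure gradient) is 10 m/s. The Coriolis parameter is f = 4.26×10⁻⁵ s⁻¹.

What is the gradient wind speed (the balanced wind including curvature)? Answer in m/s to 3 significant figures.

Around a low, centrifugal force acts outward with Coriolis, so pressure-gradient force balances both:
(1/ρ)|∂P/∂n| = fV + V²/R  →  V² + fR·V − fR·V_g = 0
With fR = 4.26×10⁻⁵ × 1161×10³ m = 49.5 m/s:
V = [−fR + √((fR)² + 4 fR V_g)]/2 = [−49.5 + √(49.5² + 4×49.5×10)]/2 = 8.53 m/s
Subgeostrophic (V < V_g = 10 m/s), as expected around a low.

8.53 m/s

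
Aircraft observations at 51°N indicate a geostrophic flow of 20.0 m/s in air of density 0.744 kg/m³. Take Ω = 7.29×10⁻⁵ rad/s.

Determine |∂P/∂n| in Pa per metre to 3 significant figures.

1.69×10⁻³ Pa/m

Coriolis parameter at 51°N:
f = 2Ω sin φ = 2 × 7.29×10⁻⁵ × sin 51° = 1.13×10⁻⁴ s⁻¹
Geostrophic balance rearranged: |∂P/∂n| = f ρ V_g
|∂P/∂n| = 1.13×10⁻⁴ × 0.744 × 20.0 = 1.69×10⁻³ Pa/m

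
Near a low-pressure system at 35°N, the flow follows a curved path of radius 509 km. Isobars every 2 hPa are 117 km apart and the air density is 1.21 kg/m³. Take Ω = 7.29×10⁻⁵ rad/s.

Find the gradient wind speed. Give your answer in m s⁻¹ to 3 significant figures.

Coriolis parameter at 35°N:
f = 2Ω sin φ = 2 × 7.29×10⁻⁵ × sin 35° = 8.36×10⁻⁵ s⁻¹
Pressure gradient: |∂P/∂n| = 200 Pa / 117000 m = 1.71×10⁻³ Pa/m
Geostrophic speed: V_g = |∂P/∂n|/(fρ) = 1.71×10⁻³/(8.36×10⁻⁵ × 1.21) = 16.9 m/s
Around a low, centrifugal force acts outward with Coriolis, so pressure-gradient force balances both:
(1/ρ)|∂P/∂n| = fV + V²/R  →  V² + fR·V − fR·V_g = 0
With fR = 8.36×10⁻⁵ × 509×10³ m = 42.6 m/s:
V = [−fR + √((fR)² + 4 fR V_g)]/2 = [−42.6 + √(42.6² + 4×42.6×16.9)]/2 = 13 m/s
Subgeostrophic (V < V_g = 16.9 m/s), as expected around a low.

13.0 m s⁻¹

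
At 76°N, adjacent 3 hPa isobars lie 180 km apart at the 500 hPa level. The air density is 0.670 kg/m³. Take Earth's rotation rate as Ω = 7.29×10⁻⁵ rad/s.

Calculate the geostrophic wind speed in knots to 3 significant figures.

34.2 knots

Coriolis parameter at 76°N:
f = 2Ω sin φ = 2 × 7.29×10⁻⁵ × sin 76° = 1.41×10⁻⁴ s⁻¹
Pressure gradient: |∂P/∂n| = 300 Pa / 180000 m = 1.67×10⁻³ Pa/m
Geostrophic balance (pressure-gradient force = Coriolis force):
V_g = (1/(fρ)) |∂P/∂n| = 1.67×10⁻³ / (1.41×10⁻⁴ × 0.670) = 17.6 m/s
Converting: 17.6 m/s × 1.944 = 34.2 knots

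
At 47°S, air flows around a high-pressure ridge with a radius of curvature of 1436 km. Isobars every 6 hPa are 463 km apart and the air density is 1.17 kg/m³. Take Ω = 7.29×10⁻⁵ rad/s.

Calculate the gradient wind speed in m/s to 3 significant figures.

Coriolis parameter at 47°S:
f = 2Ω sin φ = 2 × 7.29×10⁻⁵ × sin 47° = 1.07×10⁻⁴ s⁻¹
Pressure gradient: |∂P/∂n| = 600 Pa / 463000 m = 1.30×10⁻³ Pa/m
Geostrophic speed: V_g = |∂P/∂n|/(fρ) = 1.30×10⁻³/(1.07×10⁻⁴ × 1.17) = 10.4 m/s
Around a high, pressure-gradient force acts outward with centrifugal, so Coriolis balances both:
fV = (1/ρ)|∂P/∂n| + V²/R  →  V² − fR·V + fR·V_g = 0
With fR = 1.07×10⁻⁴ × 1436×10³ m = 153 m/s:
V = [fR − √((fR)² − 4 fR V_g)]/2 = [153 − √(153² − 4×153×10.4)]/2 = 11.2 m/s
Supergeostrophic (V > V_g = 10.4 m/s), as expected around a high.

11.2 m/s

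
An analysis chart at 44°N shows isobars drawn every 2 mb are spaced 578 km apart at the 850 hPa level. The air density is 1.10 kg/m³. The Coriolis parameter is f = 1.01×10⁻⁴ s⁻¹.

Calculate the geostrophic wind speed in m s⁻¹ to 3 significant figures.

3.11 m s⁻¹

Pressure gradient: |∂P/∂n| = 200 Pa / 578000 m = 3.46×10⁻⁴ Pa/m
Geostrophic balance (pressure-gradient force = Coriolis force):
V_g = (1/(fρ)) |∂P/∂n| = 3.46×10⁻⁴ / (1.01×10⁻⁴ × 1.10) = 3.11 m/s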